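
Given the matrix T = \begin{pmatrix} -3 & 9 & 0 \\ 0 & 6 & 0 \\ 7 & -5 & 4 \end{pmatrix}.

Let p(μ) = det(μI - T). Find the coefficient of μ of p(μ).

p(μ) = μ^3 - 7μ^2 - 6μ + 72.
The coefficient of μ is -6.

-6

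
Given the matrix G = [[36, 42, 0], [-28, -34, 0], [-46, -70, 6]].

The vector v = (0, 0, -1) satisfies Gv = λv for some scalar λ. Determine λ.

6

Compute Gv: G·(0, 0, -1) = (0, 0, -6).
Since Gv = λv, compare component 3: -6 = λ·-1, so λ = 6.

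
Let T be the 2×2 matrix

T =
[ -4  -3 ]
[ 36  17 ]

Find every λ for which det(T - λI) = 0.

5, 8

det(T - μI) = (-4 - μ)(17 - μ) - (-3)·(36) = μ^2 - 13μ + 40.
This factors as (μ - 5)·(μ - 8) = 0.
Eigenvalues: 5, 8.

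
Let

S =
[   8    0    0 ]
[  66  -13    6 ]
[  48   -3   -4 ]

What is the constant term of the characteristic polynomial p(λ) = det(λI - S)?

p(0) = det(0·I − S) = det(−S) = (−1)^3·det(S).
det(S) = 560, so p(0) = -560.

-560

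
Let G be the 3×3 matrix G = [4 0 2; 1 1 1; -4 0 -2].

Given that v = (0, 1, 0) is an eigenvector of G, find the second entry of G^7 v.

1

First find the eigenvalue: Gv = (0, 1, 0) = 1·(0, 1, 0), so λ = 1.
Then G^7 v = λ^7·v = 1^7·(0, 1, 0) = 1·(0, 1, 0) = (0, 1, 0).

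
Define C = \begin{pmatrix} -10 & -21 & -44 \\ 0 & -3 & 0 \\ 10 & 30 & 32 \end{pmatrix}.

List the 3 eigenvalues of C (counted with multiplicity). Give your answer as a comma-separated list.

-3, 10, 12

Set up det(lambda·I - C) = 0.
Expanding the 3×3 determinant: p(lambda) = lambda^3 - 19·lambda^2 + 54·lambda + 360.
Try lambda = -3: p(-3) = 0, so -3 is a root.
Dividing by (lambda + 3) leaves lambda^2 - 22·lambda + 120.
The quadratic factors as (lambda - 10)·(lambda - 12).
Eigenvalues: -3, 10, 12.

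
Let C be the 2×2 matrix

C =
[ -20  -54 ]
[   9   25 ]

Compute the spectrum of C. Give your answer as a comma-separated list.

-2, 7

det(C - λI) = (-20 - λ)(25 - λ) - (-54)·(9) = λ^2 - 5λ - 14.
This factors as (λ + 2)·(λ - 7) = 0.
Eigenvalues: -2, 7.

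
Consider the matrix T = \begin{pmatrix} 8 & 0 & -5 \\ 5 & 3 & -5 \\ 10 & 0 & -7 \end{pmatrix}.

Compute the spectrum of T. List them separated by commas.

-2, 3, 3

The characteristic polynomial is p(s) = det(sI - T).
Expanding along the first row, p(s) = s^3 - 4s^2 - 3s + 18.
Try s = -2: p(-2) = 0, so -2 is a root.
Factor out (s + 2): p(s) = (s + 2)·(s^2 - 6s + 9).
The quadratic factor is (s - 3)^2.
Eigenvalues: -2, 3, 3.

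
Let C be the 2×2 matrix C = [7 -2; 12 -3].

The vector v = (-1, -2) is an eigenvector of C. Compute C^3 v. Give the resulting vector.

First find the eigenvalue: Cv = (-3, -6) = 3·(-1, -2), so λ = 3.
Then C^3 v = λ^3·v = 3^3·(-1, -2) = 27·(-1, -2) = (-27, -54).

(-27, -54)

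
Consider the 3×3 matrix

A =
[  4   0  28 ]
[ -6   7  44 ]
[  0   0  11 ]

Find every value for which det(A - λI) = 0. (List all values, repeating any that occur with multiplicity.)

4, 7, 11

Compute the characteristic polynomial p(lambda) = det(lambda·I - A).
Cofactor expansion gives p(lambda) = lambda^3 - 22·lambda^2 + 149·lambda - 308.
Rational-root test: lambda = 7 gives p(7) = 0.
Factor out (lambda - 7): p(lambda) = (lambda - 7)·(lambda^2 - 15·lambda + 44).
The quadratic factors as (lambda - 4)·(lambda - 11).
Eigenvalues: 4, 7, 11.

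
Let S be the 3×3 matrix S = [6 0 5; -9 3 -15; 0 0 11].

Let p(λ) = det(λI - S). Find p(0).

-198

p(0) = det(0·I − S) = det(−S) = (−1)^3·det(S).
det(S) = 198, so p(0) = -198.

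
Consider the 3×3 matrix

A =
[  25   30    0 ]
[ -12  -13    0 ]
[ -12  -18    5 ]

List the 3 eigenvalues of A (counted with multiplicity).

Set up det(μI - A) = 0.
Expanding the 3×3 determinant: p(μ) = μ^3 - 17μ^2 + 95μ - 175.
Try μ = 5: p(5) = 0, so 5 is a root.
Dividing by (μ - 5) leaves μ^2 - 12μ + 35.
The quadratic factors as (μ - 5)·(μ - 7).
Eigenvalues: 5, 5, 7.

5, 5, 7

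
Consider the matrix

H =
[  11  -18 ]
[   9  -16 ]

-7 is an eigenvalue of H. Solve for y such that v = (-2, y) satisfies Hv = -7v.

-2

We need (H + 7I)v = 0.
H + 7I = [[18, -18], [9, -9]].
Row 1: (18)·-2 + (-18)·y = 0
Row 2: (9)·-2 + (-9)·y = 0
Solving gives y = -2.
Check: H·(-2, -2) = (14, 14) = -7·(-2, -2).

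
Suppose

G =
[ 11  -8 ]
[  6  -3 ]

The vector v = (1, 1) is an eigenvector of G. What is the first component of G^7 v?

2187

First find the eigenvalue: Gv = (3, 3) = 3·(1, 1), so λ = 3.
Then G^7 v = λ^7·v = 3^7·(1, 1) = 2187·(1, 1) = (2187, 2187).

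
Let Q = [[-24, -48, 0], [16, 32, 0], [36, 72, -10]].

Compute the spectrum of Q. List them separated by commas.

Compute the characteristic polynomial p(t) = det(tI - Q).
Expanding along the first row, p(t) = t^3 + 2t^2 - 80t.
Rational-root test: t = 0 gives p(0) = 0.
Dividing by t leaves t^2 + 2t - 80.
The quadratic factors as (t + 10)·(t - 8).
Eigenvalues: -10, 0, 8.

-10, 0, 8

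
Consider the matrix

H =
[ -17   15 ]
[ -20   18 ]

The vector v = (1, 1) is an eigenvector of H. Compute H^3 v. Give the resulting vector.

First find the eigenvalue: Hv = (-2, -2) = -2·(1, 1), so λ = -2.
Then H^3 v = λ^3·v = (-2)^3·(1, 1) = -8·(1, 1) = (-8, -8).

(-8, -8)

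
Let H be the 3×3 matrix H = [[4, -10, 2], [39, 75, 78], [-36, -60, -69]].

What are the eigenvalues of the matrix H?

Compute the characteristic polynomial p(λ) = det(λI - H).
Expanding along the first row, p(λ) = λ^3 - 10λ^2 - 9λ + 90.
Rational-root test: λ = 3 gives p(3) = 0.
Factor out (λ - 3): p(λ) = (λ - 3)·(λ^2 - 7λ - 30).
The quadratic factors as (λ + 3)·(λ - 10).
Eigenvalues: -3, 3, 10.

-3, 3, 10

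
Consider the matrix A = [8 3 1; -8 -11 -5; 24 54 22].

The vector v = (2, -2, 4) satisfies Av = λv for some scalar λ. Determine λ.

Compute Av: A·(2, -2, 4) = (14, -14, 28).
Since Av = λv, compare component 1: 14 = λ·2, so λ = 7.

7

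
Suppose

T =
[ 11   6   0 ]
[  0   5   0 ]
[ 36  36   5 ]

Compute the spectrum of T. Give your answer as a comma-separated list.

5, 5, 11

The characteristic polynomial is p(s) = det(sI - T).
Expanding along the first row, p(s) = s^3 - 21s^2 + 135s - 275.
Since p(11) = 0, s = 11 is a root.
Dividing by (s - 11) leaves s^2 - 10s + 25.
The quadratic factor is (s - 5)^2.
Eigenvalues: 5, 5, 11.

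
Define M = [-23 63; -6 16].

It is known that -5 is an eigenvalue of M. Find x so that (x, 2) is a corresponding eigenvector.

7

We need (M + 5I)v = 0.
M + 5I = [[-18, 63], [-6, 21]].
Row 1: (-18)·x + (63)·2 = 0
Row 2: (-6)·x + (21)·2 = 0
Solving gives x = 7.
Check: M·(7, 2) = (-35, -10) = -5·(7, 2).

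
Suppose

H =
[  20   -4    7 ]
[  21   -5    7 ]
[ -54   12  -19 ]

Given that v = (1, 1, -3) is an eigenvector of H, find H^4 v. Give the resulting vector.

(625, 625, -1875)

First find the eigenvalue: Hv = (-5, -5, 15) = -5·(1, 1, -3), so λ = -5.
Then H^4 v = λ^4·v = (-5)^4·(1, 1, -3) = 625·(1, 1, -3) = (625, 625, -1875).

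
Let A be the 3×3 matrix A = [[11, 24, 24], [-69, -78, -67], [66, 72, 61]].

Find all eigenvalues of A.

-11, 2, 3

Set up det(lambda·I - A) = 0.
Cofactor expansion gives p(lambda) = lambda^3 + 6·lambda^2 - 49·lambda + 66.
Since p(2) = 0, lambda = 2 is a root.
Dividing by (lambda - 2) leaves lambda^2 + 8·lambda - 33.
The quadratic factors as (lambda + 11)·(lambda - 3).
Eigenvalues: -11, 2, 3.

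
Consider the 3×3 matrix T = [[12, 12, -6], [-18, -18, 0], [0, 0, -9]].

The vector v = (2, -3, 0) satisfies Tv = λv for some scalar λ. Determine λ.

Compute Tv: T·(2, -3, 0) = (-12, 18, 0).
Since Tv = λv, compare component 1: -12 = λ·2, so λ = -6.

-6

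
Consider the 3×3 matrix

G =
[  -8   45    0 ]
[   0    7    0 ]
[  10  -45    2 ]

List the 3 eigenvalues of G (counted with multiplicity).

-8, 2, 7

The characteristic polynomial is p(λ) = det(λI - G).
Cofactor expansion gives p(λ) = λ^3 - λ^2 - 58λ + 112.
Rational-root test: λ = 2 gives p(2) = 0.
Factor out (λ - 2): p(λ) = (λ - 2)·(λ^2 + λ - 56).
The quadratic factors as (λ + 8)·(λ - 7).
Eigenvalues: -8, 2, 7.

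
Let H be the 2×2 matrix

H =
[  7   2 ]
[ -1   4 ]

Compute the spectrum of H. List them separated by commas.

det(H - λI) = (7 - λ)(4 - λ) - (2)·(-1) = λ^2 - 11λ + 30.
This factors as (λ - 5)·(λ - 6) = 0.
Eigenvalues: 5, 6.

5, 6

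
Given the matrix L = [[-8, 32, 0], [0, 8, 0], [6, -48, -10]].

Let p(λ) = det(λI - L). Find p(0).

-640

p(0) = det(0·I − L) = det(−L) = (−1)^3·det(L).
det(L) = 640, so p(0) = -640.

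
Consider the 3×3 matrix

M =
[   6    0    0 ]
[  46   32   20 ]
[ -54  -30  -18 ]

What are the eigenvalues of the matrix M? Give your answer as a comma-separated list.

The characteristic polynomial is p(λ) = det(λI - M).
Expanding the 3×3 determinant: p(λ) = λ^3 - 20λ^2 + 108λ - 144.
Rational-root test: λ = 2 gives p(2) = 0.
Dividing by (λ - 2) leaves λ^2 - 18λ + 72.
The quadratic factors as (λ - 6)·(λ - 12).
Eigenvalues: 2, 6, 12.

2, 6, 12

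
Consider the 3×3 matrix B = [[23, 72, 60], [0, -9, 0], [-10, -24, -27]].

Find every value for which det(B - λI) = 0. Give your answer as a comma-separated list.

-9, -7, 3

Compute the characteristic polynomial p(t) = det(tI - B).
Cofactor expansion gives p(t) = t^3 + 13t^2 + 15t - 189.
Try t = 3: p(3) = 0, so 3 is a root.
Factor out (t - 3): p(t) = (t - 3)·(t^2 + 16t + 63).
The quadratic factors as (t + 9)·(t + 7).
Eigenvalues: -9, -7, 3.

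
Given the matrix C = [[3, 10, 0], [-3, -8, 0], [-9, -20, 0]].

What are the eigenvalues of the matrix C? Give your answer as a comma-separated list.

-3, -2, 0

The characteristic polynomial is p(t) = det(tI - C).
Expanding the 3×3 determinant: p(t) = t^3 + 5t^2 + 6t.
Try t = -3: p(-3) = 0, so -3 is a root.
Dividing by (t + 3) leaves t^2 + 2t.
The quadratic factors as (t + 2)·t.
Eigenvalues: -3, -2, 0.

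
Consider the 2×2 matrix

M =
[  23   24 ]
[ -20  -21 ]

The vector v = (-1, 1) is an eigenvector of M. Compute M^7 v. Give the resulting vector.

(1, -1)

First find the eigenvalue: Mv = (1, -1) = -1·(-1, 1), so λ = -1.
Then M^7 v = λ^7·v = (-1)^7·(-1, 1) = -1·(-1, 1) = (1, -1).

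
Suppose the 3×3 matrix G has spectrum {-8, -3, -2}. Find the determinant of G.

-48

det(G) is the product of the eigenvalues: (-8) · (-3) · (-2) = -48.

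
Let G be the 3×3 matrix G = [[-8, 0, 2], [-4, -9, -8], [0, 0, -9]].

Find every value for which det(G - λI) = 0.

-9, -9, -8

Set up det(λI - G) = 0.
Expanding the 3×3 determinant: p(λ) = λ^3 + 26λ^2 + 225λ + 648.
Try λ = -9: p(-9) = 0, so -9 is a root.
Dividing by (λ + 9) leaves λ^2 + 17λ + 72.
The quadratic factors as (λ + 9)·(λ + 8).
Eigenvalues: -9, -9, -8.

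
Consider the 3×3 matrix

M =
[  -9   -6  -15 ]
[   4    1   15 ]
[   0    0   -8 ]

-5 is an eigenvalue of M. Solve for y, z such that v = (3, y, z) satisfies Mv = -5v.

We need (M + 5I)v = 0.
M + 5I = [[-4, -6, -15], [4, 6, 15], [0, 0, -3]].
Row 1: (-4)·3 + (-6)·y + (-15)·z = 0
Row 2: (4)·3 + (6)·y + (15)·z = 0
Row 3: (0)·3 + (0)·y + (-3)·z = 0
Solving gives y = -2, z = 0.
Check: M·(3, -2, 0) = (-15, 10, 0) = -5·(3, -2, 0).

-2, 0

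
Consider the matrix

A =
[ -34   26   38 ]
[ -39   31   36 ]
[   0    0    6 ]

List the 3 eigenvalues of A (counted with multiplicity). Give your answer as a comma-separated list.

-8, 5, 6

The characteristic polynomial is p(μ) = det(μI - A).
Expanding along the first row, p(μ) = μ^3 - 3μ^2 - 58μ + 240.
Try μ = 5: p(5) = 0, so 5 is a root.
Factor out (μ - 5): p(μ) = (μ - 5)·(μ^2 + 2μ - 48).
The quadratic factors as (μ + 8)·(μ - 6).
Eigenvalues: -8, 5, 6.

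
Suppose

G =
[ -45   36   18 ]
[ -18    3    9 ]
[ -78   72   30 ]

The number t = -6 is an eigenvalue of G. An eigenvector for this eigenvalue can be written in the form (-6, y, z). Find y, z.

-1, -11

We need (G + 6I)v = 0.
G + 6I = [[-39, 36, 18], [-18, 9, 9], [-78, 72, 36]].
Row 1: (-39)·-6 + (36)·y + (18)·z = 0
Row 2: (-18)·-6 + (9)·y + (9)·z = 0
Row 3: (-78)·-6 + (72)·y + (36)·z = 0
Solving gives y = -1, z = -11.
Check: G·(-6, -1, -11) = (36, 6, 66) = -6·(-6, -1, -11).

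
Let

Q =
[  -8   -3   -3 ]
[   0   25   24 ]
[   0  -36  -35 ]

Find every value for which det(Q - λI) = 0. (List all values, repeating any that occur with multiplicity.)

Set up det(λI - Q) = 0.
Expanding the 3×3 determinant: p(λ) = λ^3 + 18λ^2 + 69λ - 88.
Try λ = -8: p(-8) = 0, so -8 is a root.
Dividing by (λ + 8) leaves λ^2 + 10λ - 11.
The quadratic factors as (λ + 11)·(λ - 1).
Eigenvalues: -11, -8, 1.

-11, -8, 1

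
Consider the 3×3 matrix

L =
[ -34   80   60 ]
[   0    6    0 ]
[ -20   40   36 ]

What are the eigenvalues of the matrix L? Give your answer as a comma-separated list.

-4, 6, 6

Compute the characteristic polynomial p(λ) = det(λI - L).
Cofactor expansion gives p(λ) = λ^3 - 8λ^2 - 12λ + 144.
Try λ = -4: p(-4) = 0, so -4 is a root.
Dividing by (λ + 4) leaves λ^2 - 12λ + 36.
The quadratic factor is (λ - 6)^2.
Eigenvalues: -4, 6, 6.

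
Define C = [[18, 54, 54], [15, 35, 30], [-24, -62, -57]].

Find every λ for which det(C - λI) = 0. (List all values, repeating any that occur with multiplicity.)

-9, 0, 5

Set up det(μI - C) = 0.
Expanding along the first row, p(μ) = μ^3 + 4μ^2 - 45μ.
Since p(-9) = 0, μ = -9 is a root.
Factor out (μ + 9): p(μ) = (μ + 9)·(μ^2 - 5μ).
The quadratic factors as μ·(μ - 5).
Eigenvalues: -9, 0, 5.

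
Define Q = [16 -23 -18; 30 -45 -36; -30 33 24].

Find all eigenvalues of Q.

-12, 1, 6

Compute the characteristic polynomial p(t) = det(tI - Q).
Expanding along the first row, p(t) = t^3 + 5t^2 - 78t + 72.
Since p(1) = 0, t = 1 is a root.
Dividing by (t - 1) leaves t^2 + 6t - 72.
The quadratic factors as (t + 12)·(t - 6).
Eigenvalues: -12, 1, 6.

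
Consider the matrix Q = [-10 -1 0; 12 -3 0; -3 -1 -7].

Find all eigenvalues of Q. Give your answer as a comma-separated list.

-7, -7, -6

The characteristic polynomial is p(λ) = det(λI - Q).
Expanding along the first row, p(λ) = λ^3 + 20λ^2 + 133λ + 294.
Try λ = -6: p(-6) = 0, so -6 is a root.
Factor out (λ + 6): p(λ) = (λ + 6)·(λ^2 + 14λ + 49).
The quadratic factor is (λ + 7)^2.
Eigenvalues: -7, -7, -6.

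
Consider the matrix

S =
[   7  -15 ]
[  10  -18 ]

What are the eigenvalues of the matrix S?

det(S - μI) = (7 - μ)(-18 - μ) - (-15)·(10) = μ^2 + 11μ + 24.
This factors as (μ + 8)·(μ + 3) = 0.
Eigenvalues: -8, -3.

-8, -3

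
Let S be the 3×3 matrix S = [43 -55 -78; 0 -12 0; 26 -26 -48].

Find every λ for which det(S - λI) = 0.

The characteristic polynomial is p(μ) = det(μI - S).
Cofactor expansion gives p(μ) = μ^3 + 17μ^2 + 24μ - 432.
Try μ = -12: p(-12) = 0, so -12 is a root.
Dividing by (μ + 12) leaves μ^2 + 5μ - 36.
The quadratic factors as (μ + 9)·(μ - 4).
Eigenvalues: -12, -9, 4.

-12, -9, 4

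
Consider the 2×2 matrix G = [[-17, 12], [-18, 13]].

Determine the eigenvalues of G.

-5, 1

det(G - μI) = (-17 - μ)(13 - μ) - (12)·(-18) = μ^2 + 4μ - 5.
This factors as (μ + 5)·(μ - 1) = 0.
Eigenvalues: -5, 1.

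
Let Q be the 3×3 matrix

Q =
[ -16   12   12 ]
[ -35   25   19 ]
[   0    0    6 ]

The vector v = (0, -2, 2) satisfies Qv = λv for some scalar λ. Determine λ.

Compute Qv: Q·(0, -2, 2) = (0, -12, 12).
Since Qv = λv, compare component 2: -12 = λ·-2, so λ = 6.

6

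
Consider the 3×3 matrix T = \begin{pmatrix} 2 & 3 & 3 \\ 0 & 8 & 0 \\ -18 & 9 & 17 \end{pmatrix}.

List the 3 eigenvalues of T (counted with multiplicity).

8, 8, 11

The characteristic polynomial is p(r) = det(rI - T).
Expanding the 3×3 determinant: p(r) = r^3 - 27r^2 + 240r - 704.
Since p(8) = 0, r = 8 is a root.
Dividing by (r - 8) leaves r^2 - 19r + 88.
The quadratic factors as (r - 8)·(r - 11).
Eigenvalues: 8, 8, 11.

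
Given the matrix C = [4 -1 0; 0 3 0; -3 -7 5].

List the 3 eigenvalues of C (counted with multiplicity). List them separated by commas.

3, 4, 5

The characteristic polynomial is p(r) = det(rI - C).
Cofactor expansion gives p(r) = r^3 - 12r^2 + 47r - 60.
Try r = 3: p(3) = 0, so 3 is a root.
Factor out (r - 3): p(r) = (r - 3)·(r^2 - 9r + 20).
The quadratic factors as (r - 4)·(r - 5).
Eigenvalues: 3, 4, 5.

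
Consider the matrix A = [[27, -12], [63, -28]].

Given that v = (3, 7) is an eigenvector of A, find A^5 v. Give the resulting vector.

First find the eigenvalue: Av = (-3, -7) = -1·(3, 7), so λ = -1.
Then A^5 v = λ^5·v = (-1)^5·(3, 7) = -1·(3, 7) = (-3, -7).

(-3, -7)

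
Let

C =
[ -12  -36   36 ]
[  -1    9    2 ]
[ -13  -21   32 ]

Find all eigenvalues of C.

Compute the characteristic polynomial p(λ) = det(λI - C).
Cofactor expansion gives p(λ) = λ^3 - 29λ^2 + 270λ - 792.
Try λ = 6: p(6) = 0, so 6 is a root.
Factor out (λ - 6): p(λ) = (λ - 6)·(λ^2 - 23λ + 132).
The quadratic factors as (λ - 11)·(λ - 12).
Eigenvalues: 6, 11, 12.

6, 11, 12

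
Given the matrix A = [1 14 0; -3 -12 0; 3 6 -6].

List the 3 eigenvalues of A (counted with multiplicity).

Set up det(λI - A) = 0.
Expanding along the first row, p(λ) = λ^3 + 17λ^2 + 96λ + 180.
Rational-root test: λ = -6 gives p(-6) = 0.
Dividing by (λ + 6) leaves λ^2 + 11λ + 30.
The quadratic factors as (λ + 6)·(λ + 5).
Eigenvalues: -6, -6, -5.

-6, -6, -5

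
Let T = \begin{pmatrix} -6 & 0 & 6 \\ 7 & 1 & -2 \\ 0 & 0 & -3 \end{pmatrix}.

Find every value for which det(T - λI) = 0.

The characteristic polynomial is p(μ) = det(μI - T).
Expanding along the first row, p(μ) = μ^3 + 8μ^2 + 9μ - 18.
Try μ = -3: p(-3) = 0, so -3 is a root.
Dividing by (μ + 3) leaves μ^2 + 5μ - 6.
The quadratic factors as (μ + 6)·(μ - 1).
Eigenvalues: -6, -3, 1.

-6, -3, 1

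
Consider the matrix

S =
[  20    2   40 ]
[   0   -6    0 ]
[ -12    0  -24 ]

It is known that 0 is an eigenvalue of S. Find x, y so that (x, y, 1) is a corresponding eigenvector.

-2, 0

We need (S)v = 0.
S = [[20, 2, 40], [0, -6, 0], [-12, 0, -24]].
Row 1: (20)·x + (2)·y + (40)·1 = 0
Row 2: (0)·x + (-6)·y + (0)·1 = 0
Row 3: (-12)·x + (0)·y + (-24)·1 = 0
Solving gives x = -2, y = 0.
Check: S·(-2, 0, 1) = (0, 0, 0) = 0·(-2, 0, 1).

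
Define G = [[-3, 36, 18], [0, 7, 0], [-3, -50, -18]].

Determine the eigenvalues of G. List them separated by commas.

The characteristic polynomial is p(r) = det(rI - G).
Expanding the 3×3 determinant: p(r) = r^3 + 14r^2 - 39r - 756.
Rational-root test: r = 7 gives p(7) = 0.
Dividing by (r - 7) leaves r^2 + 21r + 108.
The quadratic factors as (r + 12)·(r + 9).
Eigenvalues: -12, -9, 7.

-12, -9, 7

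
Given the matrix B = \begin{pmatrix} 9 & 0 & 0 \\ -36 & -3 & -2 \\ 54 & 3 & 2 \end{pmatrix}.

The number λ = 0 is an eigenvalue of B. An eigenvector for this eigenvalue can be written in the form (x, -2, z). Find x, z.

We need (B)v = 0.
B = [[9, 0, 0], [-36, -3, -2], [54, 3, 2]].
Row 1: (9)·x + (0)·-2 + (0)·z = 0
Row 2: (-36)·x + (-3)·-2 + (-2)·z = 0
Row 3: (54)·x + (3)·-2 + (2)·z = 0
Solving gives x = 0, z = 3.
Check: B·(0, -2, 3) = (0, 0, 0) = 0·(0, -2, 3).

0, 3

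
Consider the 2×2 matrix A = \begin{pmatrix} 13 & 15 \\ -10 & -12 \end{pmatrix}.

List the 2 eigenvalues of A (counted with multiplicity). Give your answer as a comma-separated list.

-2, 3

det(A - λI) = (13 - λ)(-12 - λ) - (15)·(-10) = λ^2 - λ - 6.
This factors as (λ + 2)·(λ - 3) = 0.
Eigenvalues: -2, 3.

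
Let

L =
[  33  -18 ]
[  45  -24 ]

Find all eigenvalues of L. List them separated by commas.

det(L - lambda·I) = (33 - lambda)(-24 - lambda) - (-18)·(45) = lambda^2 - 9·lambda + 18.
This factors as (lambda - 3)·(lambda - 6) = 0.
Eigenvalues: 3, 6.

3, 6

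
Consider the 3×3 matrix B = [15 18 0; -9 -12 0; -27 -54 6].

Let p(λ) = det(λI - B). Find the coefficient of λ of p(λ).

p(λ) = λ^3 - 9λ^2 + 108.
The coefficient of λ is 0.

0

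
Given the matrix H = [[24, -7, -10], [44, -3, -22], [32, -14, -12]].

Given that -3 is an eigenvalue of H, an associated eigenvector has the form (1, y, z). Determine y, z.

1, 2

We need (H + 3I)v = 0.
H + 3I = [[27, -7, -10], [44, 0, -22], [32, -14, -9]].
Row 1: (27)·1 + (-7)·y + (-10)·z = 0
Row 2: (44)·1 + (0)·y + (-22)·z = 0
Row 3: (32)·1 + (-14)·y + (-9)·z = 0
Solving gives y = 1, z = 2.
Check: H·(1, 1, 2) = (-3, -3, -6) = -3·(1, 1, 2).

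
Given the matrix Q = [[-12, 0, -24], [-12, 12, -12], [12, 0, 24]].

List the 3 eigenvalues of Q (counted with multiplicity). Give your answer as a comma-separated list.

Compute the characteristic polynomial p(lambda) = det(lambda·I - Q).
Expanding along the first row, p(lambda) = lambda^3 - 24·lambda^2 + 144·lambda.
Since p(0) = 0, lambda = 0 is a root.
Dividing by lambda leaves lambda^2 - 24·lambda + 144.
The quadratic factor is (lambda - 12)^2.
Eigenvalues: 0, 12, 12.

0, 12, 12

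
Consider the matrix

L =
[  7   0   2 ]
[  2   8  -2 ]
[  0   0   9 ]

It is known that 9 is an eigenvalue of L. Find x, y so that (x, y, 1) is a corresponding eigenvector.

1, 0

We need (L - 9I)v = 0.
L - 9I = [[-2, 0, 2], [2, -1, -2], [0, 0, 0]].
Row 1: (-2)·x + (0)·y + (2)·1 = 0
Row 2: (2)·x + (-1)·y + (-2)·1 = 0
Row 3: (0)·x + (0)·y + (0)·1 = 0
Solving gives x = 1, y = 0.
Check: L·(1, 0, 1) = (9, 0, 9) = 9·(1, 0, 1).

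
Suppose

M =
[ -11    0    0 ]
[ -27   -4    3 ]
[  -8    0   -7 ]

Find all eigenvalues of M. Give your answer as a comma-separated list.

Set up det(μI - M) = 0.
Cofactor expansion gives p(μ) = μ^3 + 22μ^2 + 149μ + 308.
Try μ = -4: p(-4) = 0, so -4 is a root.
Factor out (μ + 4): p(μ) = (μ + 4)·(μ^2 + 18μ + 77).
The quadratic factors as (μ + 11)·(μ + 7).
Eigenvalues: -11, -7, -4.

-11, -7, -4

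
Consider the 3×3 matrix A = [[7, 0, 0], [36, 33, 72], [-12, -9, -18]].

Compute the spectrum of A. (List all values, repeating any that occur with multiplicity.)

The characteristic polynomial is p(s) = det(sI - A).
Cofactor expansion gives p(s) = s^3 - 22s^2 + 159s - 378.
Rational-root test: s = 9 gives p(9) = 0.
Dividing by (s - 9) leaves s^2 - 13s + 42.
The quadratic factors as (s - 6)·(s - 7).
Eigenvalues: 6, 7, 9.

6, 7, 9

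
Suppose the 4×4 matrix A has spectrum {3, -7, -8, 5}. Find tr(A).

-7

trace(A) is the sum of the eigenvalues: (3) + (-7) + (-8) + (5) = -7.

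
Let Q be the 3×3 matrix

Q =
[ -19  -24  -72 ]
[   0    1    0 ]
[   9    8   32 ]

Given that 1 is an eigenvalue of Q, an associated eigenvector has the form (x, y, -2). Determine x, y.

We need (Q - 1I)v = 0.
Q - 1I = [[-20, -24, -72], [0, 0, 0], [9, 8, 31]].
Row 1: (-20)·x + (-24)·y + (-72)·-2 = 0
Row 2: (0)·x + (0)·y + (0)·-2 = 0
Row 3: (9)·x + (8)·y + (31)·-2 = 0
Solving gives x = 6, y = 1.
Check: Q·(6, 1, -2) = (6, 1, -2) = 1·(6, 1, -2).

6, 1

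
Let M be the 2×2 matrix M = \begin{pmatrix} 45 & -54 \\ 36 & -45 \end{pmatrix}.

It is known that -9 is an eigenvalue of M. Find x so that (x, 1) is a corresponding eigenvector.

1

We need (M + 9I)v = 0.
M + 9I = [[54, -54], [36, -36]].
Row 1: (54)·x + (-54)·1 = 0
Row 2: (36)·x + (-36)·1 = 0
Solving gives x = 1.
Check: M·(1, 1) = (-9, -9) = -9·(1, 1).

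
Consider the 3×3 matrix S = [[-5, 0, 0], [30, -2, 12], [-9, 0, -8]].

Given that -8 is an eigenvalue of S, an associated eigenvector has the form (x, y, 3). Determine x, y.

We need (S + 8I)v = 0.
S + 8I = [[3, 0, 0], [30, 6, 12], [-9, 0, 0]].
Row 1: (3)·x + (0)·y + (0)·3 = 0
Row 2: (30)·x + (6)·y + (12)·3 = 0
Row 3: (-9)·x + (0)·y + (0)·3 = 0
Solving gives x = 0, y = -6.
Check: S·(0, -6, 3) = (0, 48, -24) = -8·(0, -6, 3).

0, -6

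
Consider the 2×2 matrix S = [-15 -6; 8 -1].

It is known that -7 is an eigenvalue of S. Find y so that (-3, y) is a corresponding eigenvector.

We need (S + 7I)v = 0.
S + 7I = [[-8, -6], [8, 6]].
Row 1: (-8)·-3 + (-6)·y = 0
Row 2: (8)·-3 + (6)·y = 0
Solving gives y = 4.
Check: S·(-3, 4) = (21, -28) = -7·(-3, 4).

4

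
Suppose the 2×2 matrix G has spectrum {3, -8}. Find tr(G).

-5

trace(G) is the sum of the eigenvalues: (3) + (-8) = -5.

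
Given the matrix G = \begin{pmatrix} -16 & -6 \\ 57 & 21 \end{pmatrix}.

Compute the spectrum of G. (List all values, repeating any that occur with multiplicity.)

det(G - lambda·I) = (-16 - lambda)(21 - lambda) - (-6)·(57) = lambda^2 - 5·lambda + 6.
This factors as (lambda - 2)·(lambda - 3) = 0.
Eigenvalues: 2, 3.

2, 3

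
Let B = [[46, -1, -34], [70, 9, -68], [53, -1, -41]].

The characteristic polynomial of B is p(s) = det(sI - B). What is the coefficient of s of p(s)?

p(s) = s^3 - 14s^2 - 37s + 770.
The coefficient of s is -37.

-37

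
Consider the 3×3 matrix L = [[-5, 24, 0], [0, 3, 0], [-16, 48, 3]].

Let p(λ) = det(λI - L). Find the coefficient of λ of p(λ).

p(λ) = λ^3 - λ^2 - 21λ + 45.
The coefficient of λ is -21.

-21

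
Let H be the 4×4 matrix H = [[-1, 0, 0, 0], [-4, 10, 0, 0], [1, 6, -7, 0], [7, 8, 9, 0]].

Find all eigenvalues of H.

-7, -1, 0, 10

H is lower triangular, so its eigenvalues are the diagonal entries.
Diagonal: -1, 10, -7, 0.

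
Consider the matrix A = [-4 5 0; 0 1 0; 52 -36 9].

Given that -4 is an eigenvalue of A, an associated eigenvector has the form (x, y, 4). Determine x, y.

We need (A + 4I)v = 0.
A + 4I = [[0, 5, 0], [0, 5, 0], [52, -36, 13]].
Row 1: (0)·x + (5)·y + (0)·4 = 0
Row 2: (0)·x + (5)·y + (0)·4 = 0
Row 3: (52)·x + (-36)·y + (13)·4 = 0
Solving gives x = -1, y = 0.
Check: A·(-1, 0, 4) = (4, 0, -16) = -4·(-1, 0, 4).

-1, 0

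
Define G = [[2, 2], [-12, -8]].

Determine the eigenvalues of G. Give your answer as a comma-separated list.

-4, -2

det(G - tI) = (2 - t)(-8 - t) - (2)·(-12) = t^2 + 6t + 8.
This factors as (t + 4)·(t + 2) = 0.
Eigenvalues: -4, -2.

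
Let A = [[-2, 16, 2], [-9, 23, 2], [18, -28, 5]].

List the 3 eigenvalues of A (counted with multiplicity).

Compute the characteristic polynomial p(λ) = det(λI - A).
Expanding along the first row, p(λ) = λ^3 - 26λ^2 + 223λ - 630.
Rational-root test: λ = 7 gives p(7) = 0.
Dividing by (λ - 7) leaves λ^2 - 19λ + 90.
The quadratic factors as (λ - 9)·(λ - 10).
Eigenvalues: 7, 9, 10.

7, 9, 10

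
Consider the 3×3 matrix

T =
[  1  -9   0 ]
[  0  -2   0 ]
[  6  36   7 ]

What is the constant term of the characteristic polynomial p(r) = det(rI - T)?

p(0) = det(0·I − T) = det(−T) = (−1)^3·det(T).
det(T) = -14, so p(0) = 14.

14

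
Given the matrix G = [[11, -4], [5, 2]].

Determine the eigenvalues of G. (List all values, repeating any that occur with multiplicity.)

det(G - lambda·I) = (11 - lambda)(2 - lambda) - (-4)·(5) = lambda^2 - 13·lambda + 42.
This factors as (lambda - 6)·(lambda - 7) = 0.
Eigenvalues: 6, 7.

6, 7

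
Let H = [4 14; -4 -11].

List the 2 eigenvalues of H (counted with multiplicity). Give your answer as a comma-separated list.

det(H - lambda·I) = (4 - lambda)(-11 - lambda) - (14)·(-4) = lambda^2 + 7·lambda + 12.
This factors as (lambda + 4)·(lambda + 3) = 0.
Eigenvalues: -4, -3.

-4, -3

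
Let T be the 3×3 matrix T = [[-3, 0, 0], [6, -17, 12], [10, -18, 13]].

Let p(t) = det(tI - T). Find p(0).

p(0) = det(0·I − T) = det(−T) = (−1)^3·det(T).
det(T) = 15, so p(0) = -15.

-15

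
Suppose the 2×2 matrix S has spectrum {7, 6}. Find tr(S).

13

trace(S) is the sum of the eigenvalues: (7) + (6) = 13.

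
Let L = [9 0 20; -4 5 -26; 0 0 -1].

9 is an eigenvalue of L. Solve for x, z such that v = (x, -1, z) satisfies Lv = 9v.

We need (L - 9I)v = 0.
L - 9I = [[0, 0, 20], [-4, -4, -26], [0, 0, -10]].
Row 1: (0)·x + (0)·-1 + (20)·z = 0
Row 2: (-4)·x + (-4)·-1 + (-26)·z = 0
Row 3: (0)·x + (0)·-1 + (-10)·z = 0
Solving gives x = 1, z = 0.
Check: L·(1, -1, 0) = (9, -9, 0) = 9·(1, -1, 0).

1, 0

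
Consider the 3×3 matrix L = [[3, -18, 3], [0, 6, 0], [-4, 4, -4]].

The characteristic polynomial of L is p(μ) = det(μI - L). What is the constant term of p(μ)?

0

p(μ) = μ^3 - 5μ^2 - 6μ.
The constant term is 0.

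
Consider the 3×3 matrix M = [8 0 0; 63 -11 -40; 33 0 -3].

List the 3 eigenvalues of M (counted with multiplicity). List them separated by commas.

-11, -3, 8

Set up det(λI - M) = 0.
Expanding the 3×3 determinant: p(λ) = λ^3 + 6λ^2 - 79λ - 264.
Since p(-3) = 0, λ = -3 is a root.
Factor out (λ + 3): p(λ) = (λ + 3)·(λ^2 + 3λ - 88).
The quadratic factors as (λ + 11)·(λ - 8).
Eigenvalues: -11, -3, 8.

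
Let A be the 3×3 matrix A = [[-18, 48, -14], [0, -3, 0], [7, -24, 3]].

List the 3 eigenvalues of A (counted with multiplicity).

-11, -4, -3

Compute the characteristic polynomial p(λ) = det(λI - A).
Expanding along the first row, p(λ) = λ^3 + 18λ^2 + 89λ + 132.
Try λ = -4: p(-4) = 0, so -4 is a root.
Dividing by (λ + 4) leaves λ^2 + 14λ + 33.
The quadratic factors as (λ + 11)·(λ + 3).
Eigenvalues: -11, -4, -3.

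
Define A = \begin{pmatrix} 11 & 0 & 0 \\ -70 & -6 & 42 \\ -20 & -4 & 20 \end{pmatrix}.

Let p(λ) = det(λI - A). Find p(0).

-528

p(0) = det(0·I − A) = det(−A) = (−1)^3·det(A).
det(A) = 528, so p(0) = -528.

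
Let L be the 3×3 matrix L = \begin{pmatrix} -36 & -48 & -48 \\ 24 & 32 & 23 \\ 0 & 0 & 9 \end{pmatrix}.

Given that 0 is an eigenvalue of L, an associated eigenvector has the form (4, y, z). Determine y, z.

-3, 0

We need (L)v = 0.
L = [[-36, -48, -48], [24, 32, 23], [0, 0, 9]].
Row 1: (-36)·4 + (-48)·y + (-48)·z = 0
Row 2: (24)·4 + (32)·y + (23)·z = 0
Row 3: (0)·4 + (0)·y + (9)·z = 0
Solving gives y = -3, z = 0.
Check: L·(4, -3, 0) = (0, 0, 0) = 0·(4, -3, 0).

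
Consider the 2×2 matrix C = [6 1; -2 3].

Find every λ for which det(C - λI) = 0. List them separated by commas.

det(C - μI) = (6 - μ)(3 - μ) - (1)·(-2) = μ^2 - 9μ + 20.
This factors as (μ - 4)·(μ - 5) = 0.
Eigenvalues: 4, 5.

4, 5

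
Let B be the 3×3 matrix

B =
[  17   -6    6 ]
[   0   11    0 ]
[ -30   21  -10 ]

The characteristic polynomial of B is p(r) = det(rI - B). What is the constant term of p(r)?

p(r) = r^3 - 18r^2 + 87r - 110.
The constant term is -110.

-110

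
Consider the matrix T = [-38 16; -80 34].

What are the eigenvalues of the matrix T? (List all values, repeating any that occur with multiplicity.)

det(T - λI) = (-38 - λ)(34 - λ) - (16)·(-80) = λ^2 + 4λ - 12.
This factors as (λ + 6)·(λ - 2) = 0.
Eigenvalues: -6, 2.

-6, 2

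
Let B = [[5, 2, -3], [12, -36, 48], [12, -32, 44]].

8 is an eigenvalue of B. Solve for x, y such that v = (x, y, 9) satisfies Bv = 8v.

-3, 9

We need (B - 8I)v = 0.
B - 8I = [[-3, 2, -3], [12, -44, 48], [12, -32, 36]].
Row 1: (-3)·x + (2)·y + (-3)·9 = 0
Row 2: (12)·x + (-44)·y + (48)·9 = 0
Row 3: (12)·x + (-32)·y + (36)·9 = 0
Solving gives x = -3, y = 9.
Check: B·(-3, 9, 9) = (-24, 72, 72) = 8·(-3, 9, 9).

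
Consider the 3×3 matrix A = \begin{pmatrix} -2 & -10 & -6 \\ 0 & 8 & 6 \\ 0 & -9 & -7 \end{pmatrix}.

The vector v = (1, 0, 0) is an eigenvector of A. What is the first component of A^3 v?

-8

First find the eigenvalue: Av = (-2, 0, 0) = -2·(1, 0, 0), so λ = -2.
Then A^3 v = λ^3·v = (-2)^3·(1, 0, 0) = -8·(1, 0, 0) = (-8, 0, 0).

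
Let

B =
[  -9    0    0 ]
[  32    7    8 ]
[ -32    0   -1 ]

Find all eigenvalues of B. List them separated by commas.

-9, -1, 7

Set up det(sI - B) = 0.
Expanding the 3×3 determinant: p(s) = s^3 + 3s^2 - 61s - 63.
Since p(-1) = 0, s = -1 is a root.
Dividing by (s + 1) leaves s^2 + 2s - 63.
The quadratic factors as (s + 9)·(s - 7).
Eigenvalues: -9, -1, 7.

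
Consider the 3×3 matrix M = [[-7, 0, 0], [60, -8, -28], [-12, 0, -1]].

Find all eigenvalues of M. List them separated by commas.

-8, -7, -1

The characteristic polynomial is p(μ) = det(μI - M).
Expanding along the first row, p(μ) = μ^3 + 16μ^2 + 71μ + 56.
Rational-root test: μ = -8 gives p(-8) = 0.
Dividing by (μ + 8) leaves μ^2 + 8μ + 7.
The quadratic factors as (μ + 7)·(μ + 1).
Eigenvalues: -8, -7, -1.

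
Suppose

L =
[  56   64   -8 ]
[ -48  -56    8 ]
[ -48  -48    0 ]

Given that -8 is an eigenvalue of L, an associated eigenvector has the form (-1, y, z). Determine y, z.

We need (L + 8I)v = 0.
L + 8I = [[64, 64, -8], [-48, -48, 8], [-48, -48, 8]].
Row 1: (64)·-1 + (64)·y + (-8)·z = 0
Row 2: (-48)·-1 + (-48)·y + (8)·z = 0
Row 3: (-48)·-1 + (-48)·y + (8)·z = 0
Solving gives y = 1, z = 0.
Check: L·(-1, 1, 0) = (8, -8, 0) = -8·(-1, 1, 0).

1, 0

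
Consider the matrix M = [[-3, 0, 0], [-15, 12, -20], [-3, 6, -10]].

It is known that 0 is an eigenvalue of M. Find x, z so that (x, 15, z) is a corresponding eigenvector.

We need (M)v = 0.
M = [[-3, 0, 0], [-15, 12, -20], [-3, 6, -10]].
Row 1: (-3)·x + (0)·15 + (0)·z = 0
Row 2: (-15)·x + (12)·15 + (-20)·z = 0
Row 3: (-3)·x + (6)·15 + (-10)·z = 0
Solving gives x = 0, z = 9.
Check: M·(0, 15, 9) = (0, 0, 0) = 0·(0, 15, 9).

0, 9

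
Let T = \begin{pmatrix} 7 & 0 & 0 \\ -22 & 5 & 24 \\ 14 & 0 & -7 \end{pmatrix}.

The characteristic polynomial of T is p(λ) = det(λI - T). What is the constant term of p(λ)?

245

p(λ) = λ^3 - 5λ^2 - 49λ + 245.
The constant term is 245.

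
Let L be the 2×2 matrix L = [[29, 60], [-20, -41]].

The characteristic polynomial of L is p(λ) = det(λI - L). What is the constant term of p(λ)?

11

p(λ) = λ^2 + 12λ + 11.
The constant term is 11.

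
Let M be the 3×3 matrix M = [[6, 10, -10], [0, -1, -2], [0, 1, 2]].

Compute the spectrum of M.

The characteristic polynomial is p(t) = det(tI - M).
Expanding the 3×3 determinant: p(t) = t^3 - 7t^2 + 6t.
Try t = 1: p(1) = 0, so 1 is a root.
Factor out (t - 1): p(t) = (t - 1)·(t^2 - 6t).
The quadratic factors as t·(t - 6).
Eigenvalues: 0, 1, 6.

0, 1, 6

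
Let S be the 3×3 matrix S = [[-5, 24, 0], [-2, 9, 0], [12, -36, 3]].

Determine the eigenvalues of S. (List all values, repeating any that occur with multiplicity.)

1, 3, 3

Set up det(sI - S) = 0.
Cofactor expansion gives p(s) = s^3 - 7s^2 + 15s - 9.
Rational-root test: s = 3 gives p(3) = 0.
Factor out (s - 3): p(s) = (s - 3)·(s^2 - 4s + 3).
The quadratic factors as (s - 1)·(s - 3).
Eigenvalues: 1, 3, 3.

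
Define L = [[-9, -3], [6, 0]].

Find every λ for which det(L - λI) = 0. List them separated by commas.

-6, -3

det(L - tI) = (-9 - t)(0 - t) - (-3)·(6) = t^2 + 9t + 18.
This factors as (t + 6)·(t + 3) = 0.
Eigenvalues: -6, -3.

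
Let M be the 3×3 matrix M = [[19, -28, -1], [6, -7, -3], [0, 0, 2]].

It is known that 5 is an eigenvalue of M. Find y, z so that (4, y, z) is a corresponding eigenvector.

2, 0

We need (M - 5I)v = 0.
M - 5I = [[14, -28, -1], [6, -12, -3], [0, 0, -3]].
Row 1: (14)·4 + (-28)·y + (-1)·z = 0
Row 2: (6)·4 + (-12)·y + (-3)·z = 0
Row 3: (0)·4 + (0)·y + (-3)·z = 0
Solving gives y = 2, z = 0.
Check: M·(4, 2, 0) = (20, 10, 0) = 5·(4, 2, 0).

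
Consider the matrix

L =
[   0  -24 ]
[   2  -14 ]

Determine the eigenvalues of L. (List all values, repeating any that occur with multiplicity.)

det(L - λI) = (0 - λ)(-14 - λ) - (-24)·(2) = λ^2 + 14λ + 48.
This factors as (λ + 8)·(λ + 6) = 0.
Eigenvalues: -8, -6.

-8, -6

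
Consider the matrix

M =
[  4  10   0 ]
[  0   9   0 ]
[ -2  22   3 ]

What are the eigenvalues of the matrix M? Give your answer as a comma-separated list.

3, 4, 9

Compute the characteristic polynomial p(λ) = det(λI - M).
Cofactor expansion gives p(λ) = λ^3 - 16λ^2 + 75λ - 108.
Rational-root test: λ = 3 gives p(3) = 0.
Dividing by (λ - 3) leaves λ^2 - 13λ + 36.
The quadratic factors as (λ - 4)·(λ - 9).
Eigenvalues: 3, 4, 9.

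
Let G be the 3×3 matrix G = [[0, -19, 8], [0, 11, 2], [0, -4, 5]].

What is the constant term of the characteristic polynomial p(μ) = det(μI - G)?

p(0) = det(0·I − G) = det(−G) = (−1)^3·det(G).
det(G) = 0, so p(0) = 0.

0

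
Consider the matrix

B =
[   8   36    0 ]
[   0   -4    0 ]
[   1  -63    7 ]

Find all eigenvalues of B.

The characteristic polynomial is p(μ) = det(μI - B).
Cofactor expansion gives p(μ) = μ^3 - 11μ^2 - 4μ + 224.
Try μ = -4: p(-4) = 0, so -4 is a root.
Factor out (μ + 4): p(μ) = (μ + 4)·(μ^2 - 15μ + 56).
The quadratic factors as (μ - 7)·(μ - 8).
Eigenvalues: -4, 7, 8.

-4, 7, 8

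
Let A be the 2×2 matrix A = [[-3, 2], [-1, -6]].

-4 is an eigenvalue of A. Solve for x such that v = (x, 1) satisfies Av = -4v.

We need (A + 4I)v = 0.
A + 4I = [[1, 2], [-1, -2]].
Row 1: (1)·x + (2)·1 = 0
Row 2: (-1)·x + (-2)·1 = 0
Solving gives x = -2.
Check: A·(-2, 1) = (8, -4) = -4·(-2, 1).

-2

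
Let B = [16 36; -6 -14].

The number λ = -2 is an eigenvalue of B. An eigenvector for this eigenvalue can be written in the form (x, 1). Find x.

We need (B + 2I)v = 0.
B + 2I = [[18, 36], [-6, -12]].
Row 1: (18)·x + (36)·1 = 0
Row 2: (-6)·x + (-12)·1 = 0
Solving gives x = -2.
Check: B·(-2, 1) = (4, -2) = -2·(-2, 1).

-2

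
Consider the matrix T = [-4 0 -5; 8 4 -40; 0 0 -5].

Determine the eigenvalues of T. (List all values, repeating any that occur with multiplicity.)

-5, -4, 4

Compute the characteristic polynomial p(s) = det(sI - T).
Expanding the 3×3 determinant: p(s) = s^3 + 5s^2 - 16s - 80.
Rational-root test: s = -4 gives p(-4) = 0.
Factor out (s + 4): p(s) = (s + 4)·(s^2 + s - 20).
The quadratic factors as (s + 5)·(s - 4).
Eigenvalues: -5, -4, 4.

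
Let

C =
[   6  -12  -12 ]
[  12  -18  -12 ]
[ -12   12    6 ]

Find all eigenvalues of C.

The characteristic polynomial is p(r) = det(rI - C).
Expanding along the first row, p(r) = r^3 + 6r^2 - 36r - 216.
Since p(-6) = 0, r = -6 is a root.
Dividing by (r + 6) leaves r^2 - 36.
The quadratic factors as (r + 6)·(r - 6).
Eigenvalues: -6, -6, 6.

-6, -6, 6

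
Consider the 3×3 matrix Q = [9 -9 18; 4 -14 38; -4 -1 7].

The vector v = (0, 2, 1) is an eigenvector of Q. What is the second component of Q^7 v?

First find the eigenvalue: Qv = (0, 10, 5) = 5·(0, 2, 1), so λ = 5.
Then Q^7 v = λ^7·v = 5^7·(0, 2, 1) = 78125·(0, 2, 1) = (0, 156250, 78125).

156250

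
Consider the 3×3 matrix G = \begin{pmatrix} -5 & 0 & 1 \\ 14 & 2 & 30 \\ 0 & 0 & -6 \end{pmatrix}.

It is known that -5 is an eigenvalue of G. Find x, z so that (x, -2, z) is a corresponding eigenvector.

1, 0

We need (G + 5I)v = 0.
G + 5I = [[0, 0, 1], [14, 7, 30], [0, 0, -1]].
Row 1: (0)·x + (0)·-2 + (1)·z = 0
Row 2: (14)·x + (7)·-2 + (30)·z = 0
Row 3: (0)·x + (0)·-2 + (-1)·z = 0
Solving gives x = 1, z = 0.
Check: G·(1, -2, 0) = (-5, 10, 0) = -5·(1, -2, 0).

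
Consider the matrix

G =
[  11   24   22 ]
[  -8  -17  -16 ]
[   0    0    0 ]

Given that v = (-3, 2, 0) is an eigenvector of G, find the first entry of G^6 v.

First find the eigenvalue: Gv = (15, -10, 0) = -5·(-3, 2, 0), so λ = -5.
Then G^6 v = λ^6·v = (-5)^6·(-3, 2, 0) = 15625·(-3, 2, 0) = (-46875, 31250, 0).

-46875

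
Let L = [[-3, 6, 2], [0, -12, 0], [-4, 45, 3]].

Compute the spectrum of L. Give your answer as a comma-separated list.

Set up det(tI - L) = 0.
Expanding the 3×3 determinant: p(t) = t^3 + 12t^2 - t - 12.
Try t = 1: p(1) = 0, so 1 is a root.
Dividing by (t - 1) leaves t^2 + 13t + 12.
The quadratic factors as (t + 12)·(t + 1).
Eigenvalues: -12, -1, 1.

-12, -1, 1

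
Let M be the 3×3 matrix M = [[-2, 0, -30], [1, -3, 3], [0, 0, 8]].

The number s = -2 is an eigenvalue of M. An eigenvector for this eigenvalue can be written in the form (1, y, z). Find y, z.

We need (M + 2I)v = 0.
M + 2I = [[0, 0, -30], [1, -1, 3], [0, 0, 10]].
Row 1: (0)·1 + (0)·y + (-30)·z = 0
Row 2: (1)·1 + (-1)·y + (3)·z = 0
Row 3: (0)·1 + (0)·y + (10)·z = 0
Solving gives y = 1, z = 0.
Check: M·(1, 1, 0) = (-2, -2, 0) = -2·(1, 1, 0).

1, 0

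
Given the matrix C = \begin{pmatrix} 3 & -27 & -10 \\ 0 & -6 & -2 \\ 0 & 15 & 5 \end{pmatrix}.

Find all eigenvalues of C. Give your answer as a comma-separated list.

The characteristic polynomial is p(lambda) = det(lambda·I - C).
Cofactor expansion gives p(lambda) = lambda^3 - 2·lambda^2 - 3·lambda.
Since p(0) = 0, lambda = 0 is a root.
Factor out lambda: p(lambda) = lambda·(lambda^2 - 2·lambda - 3).
The quadratic factors as (lambda + 1)·(lambda - 3).
Eigenvalues: -1, 0, 3.

-1, 0, 3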